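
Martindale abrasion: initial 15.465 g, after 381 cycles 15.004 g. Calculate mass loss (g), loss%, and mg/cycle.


Mass loss = 0.461 g
Loss = 2.98%
Rate = 1.210 mg/cycle


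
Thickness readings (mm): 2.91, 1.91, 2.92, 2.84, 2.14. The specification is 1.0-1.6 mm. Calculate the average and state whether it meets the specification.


Sum = 12.72
Average = 12.72 / 5 = 2.54 mm
Specification range: 1.0 to 1.6 mm
Within spec: No


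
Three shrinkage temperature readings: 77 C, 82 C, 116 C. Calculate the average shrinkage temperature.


91.7 C

Average = (77 + 82 + 116) / 3
Average = 275 / 3 = 91.7 C


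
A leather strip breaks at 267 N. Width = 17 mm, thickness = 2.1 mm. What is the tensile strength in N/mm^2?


Cross-sectional area = 17 x 2.1 = 35.7 mm^2
Tensile strength = 267 / 35.7 = 7.48 N/mm^2


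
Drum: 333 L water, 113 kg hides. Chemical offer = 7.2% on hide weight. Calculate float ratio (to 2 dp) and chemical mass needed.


Float ratio = 333 / 113 = 2.95
Chemical = 113 x 7.2 / 100 = 8.136 kg


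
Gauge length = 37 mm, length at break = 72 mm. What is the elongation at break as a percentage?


94.6%

Extension = 72 - 37 = 35 mm
Elongation = 35 / 37 x 100 = 94.6%


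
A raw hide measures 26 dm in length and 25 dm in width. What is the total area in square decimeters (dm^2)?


Area = length x width
Area = 26 x 25 = 650 dm^2


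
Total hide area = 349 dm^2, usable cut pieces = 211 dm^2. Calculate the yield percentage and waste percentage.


Yield = 60.5%
Waste = 39.5%

Yield = 211 / 349 x 100 = 60.5%
Waste = 349 - 211 = 138 dm^2
Waste% = 100 - 60.5 = 39.5%


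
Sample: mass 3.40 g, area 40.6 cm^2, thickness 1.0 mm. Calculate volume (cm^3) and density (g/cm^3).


Volume = 4.060 cm^3
Density = 0.837 g/cm^3


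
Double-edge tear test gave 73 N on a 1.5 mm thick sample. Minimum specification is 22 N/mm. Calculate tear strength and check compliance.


Tear strength = 48.7 N/mm
Compliant: Yes

Tear strength = 73 / 1.5 = 48.7 N/mm
Required minimum = 22 N/mm
Compliant: Yes


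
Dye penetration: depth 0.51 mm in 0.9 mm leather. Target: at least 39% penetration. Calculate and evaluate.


Penetration = 56.7%
Meets target: Yes

Penetration = 0.51 / 0.9 x 100 = 56.7%
Target: 39%
Meets target: Yes


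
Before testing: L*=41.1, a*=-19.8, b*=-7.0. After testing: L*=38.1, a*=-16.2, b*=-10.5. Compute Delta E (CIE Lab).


Delta E = 5.85


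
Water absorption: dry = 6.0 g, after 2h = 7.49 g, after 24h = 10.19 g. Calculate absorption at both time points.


WA (2h) = (7.49 - 6.0) / 6.0 x 100 = 24.8%
WA (24h) = (10.19 - 6.0) / 6.0 x 100 = 69.8%


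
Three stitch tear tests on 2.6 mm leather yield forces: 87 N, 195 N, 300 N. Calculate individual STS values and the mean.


STS1 = 87 / 2.6 = 33.5 N/mm
STS2 = 195 / 2.6 = 75.0 N/mm
STS3 = 300 / 2.6 = 115.4 N/mm
Mean = (33.5 + 75.0 + 115.4) / 3 = 74.6 N/mm


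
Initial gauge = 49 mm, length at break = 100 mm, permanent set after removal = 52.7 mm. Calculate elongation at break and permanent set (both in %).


Elongation at break = (100 - 49) / 49 x 100 = 104.1%
Permanent set = (52.7 - 49) / 49 x 100 = 7.6%


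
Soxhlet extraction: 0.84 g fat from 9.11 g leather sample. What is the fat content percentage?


Fat content = 0.84 / 9.11 x 100
Fat = 9.2%


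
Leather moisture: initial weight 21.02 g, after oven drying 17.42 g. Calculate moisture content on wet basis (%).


Moisture = 21.02 - 17.42 = 3.60 g
MC = 3.60 / 21.02 x 100 = 17.1%


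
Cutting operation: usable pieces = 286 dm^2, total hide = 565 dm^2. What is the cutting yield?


50.6%

Yield = usable / total x 100
Yield = 286 / 565 x 100 = 50.6%


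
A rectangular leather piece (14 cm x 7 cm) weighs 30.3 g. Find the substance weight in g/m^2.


3091.8 g/m^2

Area = 14 x 7 = 98 cm^2
SW = 30.3 / 98 x 10000 = 3091.8 g/m^2


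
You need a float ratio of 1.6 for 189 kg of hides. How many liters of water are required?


Water = hide weight x target ratio
Water = 189 x 1.6 = 302.4 L


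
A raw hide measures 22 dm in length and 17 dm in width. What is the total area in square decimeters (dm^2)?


Area = length x width
Area = 22 x 17 = 374 dm^2


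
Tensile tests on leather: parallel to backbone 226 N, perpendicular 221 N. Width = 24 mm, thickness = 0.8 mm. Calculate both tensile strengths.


Parallel = 11.77 N/mm^2
Perpendicular = 11.51 N/mm^2

Area = 24 x 0.8 = 19.2 mm^2
TS (parallel) = 226 / 19.2 = 11.77 N/mm^2
TS (perpendicular) = 221 / 19.2 = 11.51 N/mm^2


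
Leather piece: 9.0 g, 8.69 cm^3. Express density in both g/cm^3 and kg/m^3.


1.036 g/cm^3
1036 kg/m^3

Density = 9.0 / 8.69 = 1.036 g/cm^3
Convert: 1.036 x 1000 = 1036 kg/m^3


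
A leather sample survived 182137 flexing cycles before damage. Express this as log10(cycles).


log10(182137) = 5.26


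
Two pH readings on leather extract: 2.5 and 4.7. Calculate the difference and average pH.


Difference = 2.2
Average pH = 3.60

Difference = |2.5 - 4.7| = 2.2
Average = (2.5 + 4.7) / 2 = 3.60


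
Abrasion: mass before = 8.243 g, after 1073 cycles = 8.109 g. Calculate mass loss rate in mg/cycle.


0.125 mg/cycle

Mass loss = 8.243 - 8.109 = 0.134 g
Rate = 0.134 / 1073 x 1000 = 0.125 mg/cycle


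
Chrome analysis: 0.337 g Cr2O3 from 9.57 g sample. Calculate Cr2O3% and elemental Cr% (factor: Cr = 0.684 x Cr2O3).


Cr2O3% = 0.337 / 9.57 x 100 = 3.52%
Cr% = 3.52 x 0.684 = 2.41%


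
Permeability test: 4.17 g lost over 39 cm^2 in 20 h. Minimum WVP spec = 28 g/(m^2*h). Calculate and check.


WVP = 4.17 / (39 x 20) x 10000 = 53.46 g/(m^2*h)
Minimum: 28 g/(m^2*h)
Meets spec: Yes


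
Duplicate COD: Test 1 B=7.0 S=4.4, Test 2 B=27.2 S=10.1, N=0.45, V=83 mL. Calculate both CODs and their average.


COD1 = 112.8 mg/L
COD2 = 741.7 mg/L
Average = 427.3 mg/L

COD1 = (7.0 - 4.4) x 0.45 x 8000 / 83 = 112.8 mg/L
COD2 = (27.2 - 10.1) x 0.45 x 8000 / 83 = 741.7 mg/L
Average = (112.8 + 741.7) / 2 = 427.3 mg/L


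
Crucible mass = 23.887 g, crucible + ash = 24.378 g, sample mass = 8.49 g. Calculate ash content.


Ash mass = 0.491 g
Ash content = 5.78%

Ash mass = 24.378 - 23.887 = 0.491 g
Ash% = 0.491 / 8.49 x 100 = 5.78%


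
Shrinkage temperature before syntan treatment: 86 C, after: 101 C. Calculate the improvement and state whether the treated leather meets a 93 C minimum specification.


Improvement = 15 C
Meets 93 C spec: Yes

Improvement = 101 - 86 = 15 C
Spec check: 101 C >= 93 C? Yes


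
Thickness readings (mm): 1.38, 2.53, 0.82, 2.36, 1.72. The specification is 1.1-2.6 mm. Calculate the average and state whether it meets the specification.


Average = 1.76 mm
Within specification: Yes

Sum = 8.81
Average = 8.81 / 5 = 1.76 mm
Specification range: 1.1 to 2.6 mm
Within spec: Yes


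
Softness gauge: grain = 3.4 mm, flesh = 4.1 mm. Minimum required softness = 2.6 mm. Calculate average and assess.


Average = (3.4 + 4.1) / 2 = 3.75 mm
Minimum = 2.6 mm
Meets requirement: Yes


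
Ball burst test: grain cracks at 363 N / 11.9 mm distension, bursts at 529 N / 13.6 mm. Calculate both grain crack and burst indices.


Crack index = 363 / 11.9 = 30.5 N/mm
Burst index = 529 / 13.6 = 38.9 N/mm


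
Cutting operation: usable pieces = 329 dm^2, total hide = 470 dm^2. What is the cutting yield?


Yield = usable / total x 100
Yield = 329 / 470 x 100 = 70.0%


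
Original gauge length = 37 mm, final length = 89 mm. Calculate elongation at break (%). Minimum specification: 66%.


Elongation = 140.5%
Meets spec: Yes

Extension = 89 - 37 = 52 mm
Elongation = 52 / 37 x 100 = 140.5%
Minimum required: 66%
Meets specification: Yes


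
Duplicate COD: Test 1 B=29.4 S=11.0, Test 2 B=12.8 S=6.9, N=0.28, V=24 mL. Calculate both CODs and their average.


COD1 = 1717.3 mg/L
COD2 = 550.7 mg/L
Average = 1134.0 mg/L


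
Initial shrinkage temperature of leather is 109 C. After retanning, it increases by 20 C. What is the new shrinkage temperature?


129 C

New Ts = 109 + 20 = 129 C


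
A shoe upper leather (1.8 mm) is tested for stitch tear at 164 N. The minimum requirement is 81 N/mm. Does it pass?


STS = 164 / 1.8 = 91.1 N/mm
Minimum required: 81 N/mm
Passes: Yes


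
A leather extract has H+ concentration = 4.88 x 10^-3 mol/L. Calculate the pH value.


pH = 2.31

pH = -log10[H+]
pH = -log10(4.88 x 10^-3) = 2.31


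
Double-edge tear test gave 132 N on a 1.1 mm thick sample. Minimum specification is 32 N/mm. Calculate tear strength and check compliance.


Tear strength = 132 / 1.1 = 120.0 N/mm
Required minimum = 32 N/mm
Compliant: Yes


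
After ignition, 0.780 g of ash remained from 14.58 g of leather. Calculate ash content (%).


5.35%

Ash% = 0.780 / 14.58 x 100
Ash% = 5.35%


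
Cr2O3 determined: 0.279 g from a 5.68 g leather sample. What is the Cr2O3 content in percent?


4.91%


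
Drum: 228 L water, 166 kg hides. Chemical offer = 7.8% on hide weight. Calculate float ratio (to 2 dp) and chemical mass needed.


Float ratio = 1.37
Chemical needed = 12.948 kg

Float ratio = 228 / 166 = 1.37
Chemical = 166 x 7.8 / 100 = 12.948 kg


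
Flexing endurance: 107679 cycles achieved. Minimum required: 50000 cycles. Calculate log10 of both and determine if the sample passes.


Achieved: log10 = 5.03
Required: log10 = 4.70
Passes: Yes

log10(107679) = 5.03
log10(50000) = 4.70
Passes: Yes


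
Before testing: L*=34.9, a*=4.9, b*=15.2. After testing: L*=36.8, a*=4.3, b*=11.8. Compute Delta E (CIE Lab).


Delta E = 3.94


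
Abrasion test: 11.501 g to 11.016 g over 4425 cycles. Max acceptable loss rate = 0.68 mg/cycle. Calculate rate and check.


Loss = 11.501 - 11.016 = 0.485 g
Rate = 0.485 g / 4425 cycles x 1000 = 0.110 mg/cycle
Max = 0.68 mg/cycle
Passes: Yes


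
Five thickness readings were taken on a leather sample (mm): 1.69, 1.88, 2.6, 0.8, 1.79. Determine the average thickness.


Sum = 1.69 + 1.88 + 2.6 + 0.8 + 1.79 = 8.76
Average = 8.76 / 5 = 1.75 mm


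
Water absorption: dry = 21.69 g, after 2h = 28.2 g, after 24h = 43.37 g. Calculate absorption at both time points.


WA (2h) = (28.2 - 21.69) / 21.69 x 100 = 30.0%
WA (24h) = (43.37 - 21.69) / 21.69 x 100 = 100.0%


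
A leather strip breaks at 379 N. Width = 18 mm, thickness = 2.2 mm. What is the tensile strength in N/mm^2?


Cross-sectional area = 18 x 2.2 = 39.6 mm^2
Tensile strength = 379 / 39.6 = 9.57 N/mm^2


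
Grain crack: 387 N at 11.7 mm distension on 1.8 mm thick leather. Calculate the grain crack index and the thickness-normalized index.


Crack index = 33.1 N/mm
Normalized index = 18.4 N/mm per mm


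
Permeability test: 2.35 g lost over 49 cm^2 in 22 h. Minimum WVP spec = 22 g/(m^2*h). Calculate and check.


WVP = 2.35 / (49 x 22) x 10000 = 21.80 g/(m^2*h)
Minimum: 22 g/(m^2*h)
Meets spec: No


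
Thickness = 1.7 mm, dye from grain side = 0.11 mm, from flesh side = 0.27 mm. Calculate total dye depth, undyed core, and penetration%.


Total dyed = 0.11 + 0.27 = 0.38 mm
Undyed core = 1.7 - 0.38 = 1.32 mm
Penetration = 0.38 / 1.7 x 100 = 22.4%


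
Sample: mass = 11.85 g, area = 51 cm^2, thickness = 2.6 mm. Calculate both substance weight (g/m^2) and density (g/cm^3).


SW = 11.85 / 51 x 10000 = 2323.5 g/m^2
Volume = 51 x 2.6 / 10 = 13.26 cm^3
Density = 11.85 / 13.26 = 0.894 g/cm^3


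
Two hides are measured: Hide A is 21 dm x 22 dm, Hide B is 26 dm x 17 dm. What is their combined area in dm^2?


904 dm^2

Hide A area = 21 x 22 = 462 dm^2
Hide B area = 26 x 17 = 442 dm^2
Total = 462 + 442 = 904 dm^2


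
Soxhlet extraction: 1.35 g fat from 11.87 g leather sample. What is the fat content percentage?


11.4%

Fat content = 1.35 / 11.87 x 100
Fat = 11.4%


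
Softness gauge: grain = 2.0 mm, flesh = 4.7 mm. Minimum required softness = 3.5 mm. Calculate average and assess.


Average softness = 3.35 mm
Meets requirement: No


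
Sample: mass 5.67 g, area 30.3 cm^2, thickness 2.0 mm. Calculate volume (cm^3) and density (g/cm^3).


Thickness in cm = 2.0 / 10 = 0.20 cm
Volume = 30.3 x 0.20 = 6.060 cm^3
Density = 5.67 / 6.060 = 0.936 g/cm^3


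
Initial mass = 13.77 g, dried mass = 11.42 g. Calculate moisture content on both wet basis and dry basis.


Wet basis = 17.1%
Dry basis = 20.6%


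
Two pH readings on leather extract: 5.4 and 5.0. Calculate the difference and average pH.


Difference = |5.4 - 5.0| = 0.4
Average = (5.4 + 5.0) / 2 = 5.20


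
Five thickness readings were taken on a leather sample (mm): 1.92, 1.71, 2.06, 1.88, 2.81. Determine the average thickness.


Sum = 1.92 + 1.71 + 2.06 + 1.88 + 2.81 = 10.38
Average = 10.38 / 5 = 2.08 mm


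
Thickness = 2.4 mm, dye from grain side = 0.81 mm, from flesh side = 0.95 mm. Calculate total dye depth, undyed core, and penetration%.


Total dyed = 0.81 + 0.95 = 1.76 mm
Undyed core = 2.4 - 1.76 = 0.64 mm
Penetration = 1.76 / 2.4 x 100 = 73.3%


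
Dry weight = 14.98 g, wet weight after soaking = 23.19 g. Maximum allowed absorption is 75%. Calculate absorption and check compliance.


Absorption = 54.8%
Compliant: Yes


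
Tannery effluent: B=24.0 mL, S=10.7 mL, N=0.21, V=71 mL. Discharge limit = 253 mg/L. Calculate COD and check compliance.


COD = 314.7 mg/L
Compliant: No


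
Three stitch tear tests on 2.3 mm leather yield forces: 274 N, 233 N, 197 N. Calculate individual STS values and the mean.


STS1 = 274 / 2.3 = 119.1 N/mm
STS2 = 233 / 2.3 = 101.3 N/mm
STS3 = 197 / 2.3 = 85.7 N/mm
Mean = (119.1 + 101.3 + 85.7) / 3 = 102.0 N/mm


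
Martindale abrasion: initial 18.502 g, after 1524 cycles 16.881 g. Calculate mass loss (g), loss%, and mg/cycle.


Mass loss = 1.621 g
Loss = 8.76%
Rate = 1.064 mg/cycle


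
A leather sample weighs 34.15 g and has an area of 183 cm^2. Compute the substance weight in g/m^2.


1866.1 g/m^2

Substance weight = mass / area x 10000
SW = 34.15 / 183 x 10000
SW = 1866.1 g/m^2


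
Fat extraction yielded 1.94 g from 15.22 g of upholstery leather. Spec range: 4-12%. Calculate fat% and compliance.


Fat% = 1.94 / 15.22 x 100 = 12.7%
Spec range: 4-12%
Compliant: No


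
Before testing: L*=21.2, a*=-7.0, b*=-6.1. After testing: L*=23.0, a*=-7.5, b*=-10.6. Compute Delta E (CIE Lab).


Delta E = 4.87

dL = 23.0 - 21.2 = 1.8
da = -7.5 - (-7.0) = -0.5
db = -10.6 - (-6.1) = -4.5
dE = sqrt((1.8)^2 + (-0.5)^2 + (-4.5)^2) = 4.87


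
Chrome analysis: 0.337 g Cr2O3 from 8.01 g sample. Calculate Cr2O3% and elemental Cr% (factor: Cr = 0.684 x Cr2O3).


Cr2O3% = 0.337 / 8.01 x 100 = 4.21%
Cr% = 4.21 x 0.684 = 2.88%


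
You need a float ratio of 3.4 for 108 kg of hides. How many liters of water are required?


Water = hide weight x target ratio
Water = 108 x 3.4 = 367.2 L


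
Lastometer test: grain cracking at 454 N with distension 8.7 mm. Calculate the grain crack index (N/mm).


Grain crack index = force / distension
Index = 454 / 8.7 = 52.2 N/mm


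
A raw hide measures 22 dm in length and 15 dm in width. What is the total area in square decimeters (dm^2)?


330 dm^2

Area = length x width
Area = 22 x 15 = 330 dm^2


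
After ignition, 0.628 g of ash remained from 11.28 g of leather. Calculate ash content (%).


5.57%


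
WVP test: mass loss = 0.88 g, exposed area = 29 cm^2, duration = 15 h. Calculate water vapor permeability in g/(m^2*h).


WVP = mass_loss / (area x time) x 10000
WVP = 0.88 / (29 x 15) x 10000
WVP = 0.88 / 435 x 10000 = 20.23 g/(m^2*h)


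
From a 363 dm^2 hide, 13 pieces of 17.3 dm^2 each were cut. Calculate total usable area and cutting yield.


Usable area = 224.9 dm^2
Yield = 62.0%

Total usable = 13 x 17.3 = 224.9 dm^2
Yield = 224.9 / 363 x 100 = 62.0%


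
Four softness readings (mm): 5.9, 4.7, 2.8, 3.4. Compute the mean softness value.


4.20 mm

Sum = 5.9 + 4.7 + 2.8 + 3.4
Mean = 16.8 / 4 = 4.20 mm


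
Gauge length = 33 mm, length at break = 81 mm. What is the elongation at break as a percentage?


145.5%


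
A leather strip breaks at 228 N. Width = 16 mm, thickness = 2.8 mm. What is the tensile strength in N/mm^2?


5.09 N/mm^2


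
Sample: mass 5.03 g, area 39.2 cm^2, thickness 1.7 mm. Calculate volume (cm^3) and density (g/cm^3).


Thickness in cm = 1.7 / 10 = 0.17 cm
Volume = 39.2 x 0.17 = 6.664 cm^3
Density = 5.03 / 6.664 = 0.755 g/cm^3


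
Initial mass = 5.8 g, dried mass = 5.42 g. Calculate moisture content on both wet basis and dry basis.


Wet basis = 6.6%
Dry basis = 7.0%

Moisture lost = 5.8 - 5.42 = 0.38 g
Wet basis MC = 0.38 / 5.8 x 100 = 6.6%
Dry basis MC = 0.38 / 5.42 x 100 = 7.0%


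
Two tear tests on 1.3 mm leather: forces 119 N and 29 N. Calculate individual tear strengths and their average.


Tear 1 = 119 / 1.3 = 91.5 N/mm
Tear 2 = 29 / 1.3 = 22.3 N/mm
Average = (91.5 + 22.3) / 2 = 56.9 N/mm


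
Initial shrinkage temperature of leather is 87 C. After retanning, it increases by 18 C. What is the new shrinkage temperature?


105 C

New Ts = 87 + 18 = 105 C


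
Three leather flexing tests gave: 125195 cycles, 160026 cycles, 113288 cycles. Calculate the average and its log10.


Average = 132836 cycles
log10 = 5.12

Average = (125195 + 160026 + 113288) / 3 = 132836 cycles
log10(132836) = 5.12


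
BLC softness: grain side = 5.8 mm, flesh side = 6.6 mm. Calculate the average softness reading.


Average = (5.8 + 6.6) / 2
Average = 6.20 mm


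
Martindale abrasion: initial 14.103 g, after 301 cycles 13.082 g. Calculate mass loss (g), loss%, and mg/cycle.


Loss = 14.103 - 13.082 = 1.021 g
Loss% = 1.021 / 14.103 x 100 = 7.24%
Rate = 1.021 / 301 x 1000 = 3.392 mg/cycle


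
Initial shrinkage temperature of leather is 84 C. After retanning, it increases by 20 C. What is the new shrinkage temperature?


104 C


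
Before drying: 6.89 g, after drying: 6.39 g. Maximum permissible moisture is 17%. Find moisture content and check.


MC = (6.89 - 6.39) / 6.89 x 100 = 7.3%
Maximum: 17%
Acceptable: Yes


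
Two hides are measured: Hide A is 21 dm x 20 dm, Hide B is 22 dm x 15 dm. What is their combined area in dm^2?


Hide A area = 21 x 20 = 420 dm^2
Hide B area = 22 x 15 = 330 dm^2
Total = 420 + 330 = 750 dm^2


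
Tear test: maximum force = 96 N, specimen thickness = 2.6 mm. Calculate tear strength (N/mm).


Tear strength = force / thickness
Tear = 96 / 2.6 = 36.9 N/mm


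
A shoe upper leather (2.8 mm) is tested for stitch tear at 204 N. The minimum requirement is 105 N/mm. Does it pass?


STS = 204 / 2.8 = 72.9 N/mm
Minimum required: 105 N/mm
Passes: No


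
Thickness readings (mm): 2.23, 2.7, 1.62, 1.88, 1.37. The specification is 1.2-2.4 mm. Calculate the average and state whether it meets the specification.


Average = 1.96 mm
Within specification: Yes


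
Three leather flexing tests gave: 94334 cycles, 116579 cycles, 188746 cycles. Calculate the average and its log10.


Average = (94334 + 116579 + 188746) / 3 = 133220 cycles
log10(133220) = 5.12


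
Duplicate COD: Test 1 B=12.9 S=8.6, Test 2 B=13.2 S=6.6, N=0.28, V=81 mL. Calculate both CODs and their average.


COD1 = (12.9 - 8.6) x 0.28 x 8000 / 81 = 118.9 mg/L
COD2 = (13.2 - 6.6) x 0.28 x 8000 / 81 = 182.5 mg/L
Average = (118.9 + 182.5) / 2 = 150.7 mg/L


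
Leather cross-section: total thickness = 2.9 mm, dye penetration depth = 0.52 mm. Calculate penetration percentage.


17.9%

Penetration% = 0.52 / 2.9 x 100
Penetration = 17.9%


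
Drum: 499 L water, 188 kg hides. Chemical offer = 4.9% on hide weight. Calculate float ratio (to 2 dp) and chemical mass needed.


Float ratio = 2.65
Chemical needed = 9.212 kg

Float ratio = 499 / 188 = 2.65
Chemical = 188 x 4.9 / 100 = 9.212 kg


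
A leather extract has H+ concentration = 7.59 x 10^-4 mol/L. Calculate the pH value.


pH = 3.12


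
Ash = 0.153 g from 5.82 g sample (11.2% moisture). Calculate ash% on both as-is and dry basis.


As-is ash = 2.63%
Dry-basis ash = 2.96%

As-is ash% = 0.153 / 5.82 x 100 = 2.63%
Dry mass = 5.82 x (100 - 11.2) / 100 = 5.16816 g
Dry-basis ash% = 0.153 / 5.16816 x 100 = 2.96%


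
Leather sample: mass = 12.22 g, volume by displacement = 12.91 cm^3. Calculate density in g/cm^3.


Density = mass / volume
Density = 12.22 / 12.91 = 0.947 g/cm^3


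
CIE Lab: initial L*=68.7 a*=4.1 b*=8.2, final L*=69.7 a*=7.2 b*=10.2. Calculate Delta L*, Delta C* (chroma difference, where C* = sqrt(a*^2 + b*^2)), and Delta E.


Delta L* = 69.7 - 68.7 = 1.0
C1* = sqrt((4.1)^2 + (8.2)^2) = 9.168
C2* = sqrt((7.2)^2 + (10.2)^2) = 12.485
Delta C* = 12.485 - 9.168 = 3.32
Delta E = sqrt((1.0)^2 + (3.1)^2 + (2.0)^2) = 3.82


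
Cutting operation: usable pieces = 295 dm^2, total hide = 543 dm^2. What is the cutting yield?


54.3%


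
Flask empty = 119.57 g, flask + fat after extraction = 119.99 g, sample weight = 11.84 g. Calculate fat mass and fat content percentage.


Fat mass = 0.42 g
Fat content = 3.5%


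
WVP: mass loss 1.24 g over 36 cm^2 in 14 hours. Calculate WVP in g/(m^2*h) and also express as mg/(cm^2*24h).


WVP = 1.24 / (36 x 14) x 10000 = 24.60 g/(m^2*h)
Mass loss in mg = 1.24 x 1000 = 1240 mg
Per cm^2 per 24h in mg: 1240 x 24 / (36 x 14) = 29760 / 504 = 59.05 mg/(cm^2*24h)


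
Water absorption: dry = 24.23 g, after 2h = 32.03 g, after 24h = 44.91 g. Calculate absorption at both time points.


WA (2h) = (32.03 - 24.23) / 24.23 x 100 = 32.2%
WA (24h) = (44.91 - 24.23) / 24.23 x 100 = 85.3%


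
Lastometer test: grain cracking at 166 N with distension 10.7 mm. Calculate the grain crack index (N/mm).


Grain crack index = force / distension
Index = 166 / 10.7 = 15.5 N/mm


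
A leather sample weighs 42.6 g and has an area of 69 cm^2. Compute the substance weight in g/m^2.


6173.9 g/m^2


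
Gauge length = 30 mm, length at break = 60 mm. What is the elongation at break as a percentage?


100.0%


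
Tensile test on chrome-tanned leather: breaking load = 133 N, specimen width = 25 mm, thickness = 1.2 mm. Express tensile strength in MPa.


Cross-section = 25 x 1.2 = 30.0 mm^2
TS = 133 / 30.0 = 4.43 MPa
(1 N/mm^2 = 1 MPa)


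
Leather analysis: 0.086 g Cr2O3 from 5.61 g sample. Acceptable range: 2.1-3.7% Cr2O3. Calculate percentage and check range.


Cr2O3% = 0.086 / 5.61 x 100 = 1.53%
Acceptable range: 2.1 to 3.7%
Within range: No


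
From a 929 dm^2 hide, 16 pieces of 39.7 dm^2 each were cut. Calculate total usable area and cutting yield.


Usable area = 635.2 dm^2
Yield = 68.4%


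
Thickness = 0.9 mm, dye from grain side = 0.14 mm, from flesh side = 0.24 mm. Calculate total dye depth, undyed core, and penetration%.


Total dyed = 0.38 mm
Undyed core = 0.52 mm
Penetration = 42.2%


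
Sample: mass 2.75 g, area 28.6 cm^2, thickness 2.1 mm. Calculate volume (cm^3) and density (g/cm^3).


Volume = 6.006 cm^3
Density = 0.458 g/cm^3

Thickness in cm = 2.1 / 10 = 0.21 cm
Volume = 28.6 x 0.21 = 6.006 cm^3
Density = 2.75 / 6.006 = 0.458 g/cm^3


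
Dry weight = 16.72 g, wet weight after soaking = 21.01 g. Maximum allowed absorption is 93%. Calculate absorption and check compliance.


WA = (21.01 - 16.72) / 16.72 x 100 = 25.7%
Maximum allowed: 93%
Compliant: Yes


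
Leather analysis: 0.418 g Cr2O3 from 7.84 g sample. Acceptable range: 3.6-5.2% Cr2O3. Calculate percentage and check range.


Cr2O3% = 0.418 / 7.84 x 100 = 5.33%
Acceptable range: 3.6 to 5.2%
Within range: No


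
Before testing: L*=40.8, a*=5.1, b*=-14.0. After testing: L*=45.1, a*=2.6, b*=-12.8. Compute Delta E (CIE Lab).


Delta E = 5.12


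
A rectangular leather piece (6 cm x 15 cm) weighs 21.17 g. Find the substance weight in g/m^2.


Area = 6 x 15 = 90 cm^2
SW = 21.17 / 90 x 10000 = 2352.2 g/m^2


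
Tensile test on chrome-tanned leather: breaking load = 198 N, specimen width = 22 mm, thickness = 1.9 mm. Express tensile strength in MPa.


4.74 MPa

Cross-section = 22 x 1.9 = 41.8 mm^2
TS = 198 / 41.8 = 4.74 MPa
(1 N/mm^2 = 1 MPa)


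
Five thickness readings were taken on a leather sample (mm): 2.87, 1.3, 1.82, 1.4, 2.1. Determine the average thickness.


1.90 mm

Sum = 2.87 + 1.3 + 1.82 + 1.4 + 2.1 = 9.49
Average = 9.49 / 5 = 1.90 mm


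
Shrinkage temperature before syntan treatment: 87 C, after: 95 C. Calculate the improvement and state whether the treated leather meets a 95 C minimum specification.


Improvement = 8 C
Meets 95 C spec: Yes

Improvement = 95 - 87 = 8 C
Spec check: 95 C >= 95 C? Yes


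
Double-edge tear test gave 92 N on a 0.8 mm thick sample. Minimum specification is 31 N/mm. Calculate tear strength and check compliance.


Tear strength = 115.0 N/mm
Compliant: Yes


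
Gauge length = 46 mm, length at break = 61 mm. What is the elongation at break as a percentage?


32.6%


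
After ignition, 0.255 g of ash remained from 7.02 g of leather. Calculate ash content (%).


Ash% = 0.255 / 7.02 x 100
Ash% = 3.63%


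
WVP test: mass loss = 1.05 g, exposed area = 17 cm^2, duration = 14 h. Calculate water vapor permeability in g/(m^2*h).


44.12 g/(m^2*h)

WVP = mass_loss / (area x time) x 10000
WVP = 1.05 / (17 x 14) x 10000
WVP = 1.05 / 238 x 10000 = 44.12 g/(m^2*h)


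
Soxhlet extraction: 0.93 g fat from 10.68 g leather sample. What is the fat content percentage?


Fat content = 0.93 / 10.68 x 100
Fat = 8.7%


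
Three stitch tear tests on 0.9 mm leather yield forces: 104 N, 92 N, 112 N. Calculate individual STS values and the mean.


STS1 = 104 / 0.9 = 115.6 N/mm
STS2 = 92 / 0.9 = 102.2 N/mm
STS3 = 112 / 0.9 = 124.4 N/mm
Mean = (115.6 + 102.2 + 124.4) / 3 = 114.1 N/mm


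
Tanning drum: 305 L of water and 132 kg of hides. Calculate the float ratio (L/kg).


Float ratio = water / hide weight
Ratio = 305 / 132 = 2.3


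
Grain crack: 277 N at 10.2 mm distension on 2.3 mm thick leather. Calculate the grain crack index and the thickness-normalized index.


Crack index = 27.2 N/mm
Normalized index = 11.8 N/mm per mm

Crack index = 277 / 10.2 = 27.2 N/mm
Normalized = 27.2 / 2.3 = 11.8 N/mm per mm


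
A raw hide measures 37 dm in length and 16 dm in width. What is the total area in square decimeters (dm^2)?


592 dm^2

Area = length x width
Area = 37 x 16 = 592 dm^2


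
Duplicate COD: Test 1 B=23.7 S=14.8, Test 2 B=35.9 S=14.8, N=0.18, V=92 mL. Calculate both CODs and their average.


COD1 = 139.3 mg/L
COD2 = 330.3 mg/L
Average = 234.8 mg/L


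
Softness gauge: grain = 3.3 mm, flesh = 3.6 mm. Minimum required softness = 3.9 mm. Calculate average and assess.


Average softness = 3.45 mm
Meets requirement: No


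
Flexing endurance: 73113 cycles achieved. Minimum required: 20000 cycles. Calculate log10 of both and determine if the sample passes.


log10(73113) = 4.86
log10(20000) = 4.30
Passes: Yes


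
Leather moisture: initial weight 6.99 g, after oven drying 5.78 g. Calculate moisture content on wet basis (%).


17.3%

Moisture = 6.99 - 5.78 = 1.21 g
MC = 1.21 / 6.99 x 100 = 17.3%


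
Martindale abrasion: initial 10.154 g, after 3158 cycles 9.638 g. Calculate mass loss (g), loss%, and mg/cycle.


Mass loss = 0.516 g
Loss = 5.08%
Rate = 0.163 mg/cycle

Loss = 10.154 - 9.638 = 0.516 g
Loss% = 0.516 / 10.154 x 100 = 5.08%
Rate = 0.516 / 3158 x 1000 = 0.163 mg/cycle


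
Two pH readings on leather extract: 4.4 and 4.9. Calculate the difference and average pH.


Difference = |4.4 - 4.9| = 0.5
Average = (4.4 + 4.9) / 2 = 4.65


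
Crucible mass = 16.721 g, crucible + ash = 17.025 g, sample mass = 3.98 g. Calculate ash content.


Ash mass = 17.025 - 16.721 = 0.304 g
Ash% = 0.304 / 3.98 x 100 = 7.64%


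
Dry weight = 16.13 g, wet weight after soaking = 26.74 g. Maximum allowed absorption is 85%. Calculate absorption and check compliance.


Absorption = 65.8%
Compliant: Yes

WA = (26.74 - 16.13) / 16.13 x 100 = 65.8%
Maximum allowed: 85%
Compliant: Yes


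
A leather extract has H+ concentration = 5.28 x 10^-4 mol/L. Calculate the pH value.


pH = 3.28

pH = -log10[H+]
pH = -log10(5.28 x 10^-4) = 3.28


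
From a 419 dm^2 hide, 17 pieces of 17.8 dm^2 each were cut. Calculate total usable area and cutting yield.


Usable area = 302.6 dm^2
Yield = 72.2%

Total usable = 17 x 17.8 = 302.6 dm^2
Yield = 302.6 / 419 x 100 = 72.2%


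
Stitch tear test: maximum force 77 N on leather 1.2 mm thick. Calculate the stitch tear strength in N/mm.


64.2 N/mm


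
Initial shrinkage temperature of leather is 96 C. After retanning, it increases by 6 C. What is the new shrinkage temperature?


102 C

New Ts = 96 + 6 = 102 C


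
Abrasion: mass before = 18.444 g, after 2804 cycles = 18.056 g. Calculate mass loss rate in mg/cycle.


0.138 mg/cycle

Mass loss = 18.444 - 18.056 = 0.388 g
Rate = 0.388 / 2804 x 1000 = 0.138 mg/cycle


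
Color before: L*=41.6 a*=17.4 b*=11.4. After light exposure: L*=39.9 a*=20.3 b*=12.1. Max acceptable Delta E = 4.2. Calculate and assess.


Delta E = 3.43
Passes: Yes


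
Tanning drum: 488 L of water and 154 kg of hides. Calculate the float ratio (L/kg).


Float ratio = water / hide weight
Ratio = 488 / 154 = 3.2


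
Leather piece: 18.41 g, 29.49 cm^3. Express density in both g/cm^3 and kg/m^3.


Density = 18.41 / 29.49 = 0.624 g/cm^3
Convert: 0.624 x 1000 = 624 kg/m^3


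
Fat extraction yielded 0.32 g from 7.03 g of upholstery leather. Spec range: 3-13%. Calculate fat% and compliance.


Fat% = 0.32 / 7.03 x 100 = 4.6%
Spec range: 3-13%
Compliant: Yes


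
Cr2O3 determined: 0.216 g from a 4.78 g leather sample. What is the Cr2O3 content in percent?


4.52%


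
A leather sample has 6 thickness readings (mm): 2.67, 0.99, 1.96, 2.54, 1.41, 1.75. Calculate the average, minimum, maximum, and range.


Average = 1.89 mm
Min = 0.99 mm
Max = 2.67 mm
Range = 1.68 mm

Sum = 11.32
Average = 11.32 / 6 = 1.89 mm
Minimum = 0.99 mm
Maximum = 2.67 mm
Range = 2.67 - 0.99 = 1.68 mm


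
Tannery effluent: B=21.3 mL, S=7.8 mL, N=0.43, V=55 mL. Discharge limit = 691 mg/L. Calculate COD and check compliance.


COD = (21.3 - 7.8) x 0.43 x 8000 / 55 = 844.4 mg/L
Limit: 691 mg/L
Compliant: No


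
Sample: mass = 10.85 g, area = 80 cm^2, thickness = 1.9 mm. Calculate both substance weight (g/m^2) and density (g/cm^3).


Substance weight = 1356.3 g/m^2
Density = 0.714 g/cm^3

SW = 10.85 / 80 x 10000 = 1356.3 g/m^2
Volume = 80 x 1.9 / 10 = 15.20 cm^3
Density = 10.85 / 15.20 = 0.714 g/cm^3


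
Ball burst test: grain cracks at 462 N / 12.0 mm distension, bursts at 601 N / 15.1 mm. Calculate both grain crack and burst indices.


Crack index = 38.5 N/mm
Burst index = 39.8 N/mm

Crack index = 462 / 12.0 = 38.5 N/mm
Burst index = 601 / 15.1 = 39.8 N/mm


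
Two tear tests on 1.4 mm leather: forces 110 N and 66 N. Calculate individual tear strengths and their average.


Tear 1 = 78.6 N/mm
Tear 2 = 47.1 N/mm
Average = 62.9 N/mm


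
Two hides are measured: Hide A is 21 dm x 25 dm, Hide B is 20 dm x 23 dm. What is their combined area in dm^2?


Hide A area = 21 x 25 = 525 dm^2
Hide B area = 20 x 23 = 460 dm^2
Total = 525 + 460 = 985 dm^2


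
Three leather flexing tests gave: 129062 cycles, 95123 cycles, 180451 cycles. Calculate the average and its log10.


Average = 134879 cycles
log10 = 5.13

Average = (129062 + 95123 + 180451) / 3 = 134879 cycles
log10(134879) = 5.13


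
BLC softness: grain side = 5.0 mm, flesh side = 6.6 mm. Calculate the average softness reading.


5.80 mm

Average = (5.0 + 6.6) / 2
Average = 5.80 mm


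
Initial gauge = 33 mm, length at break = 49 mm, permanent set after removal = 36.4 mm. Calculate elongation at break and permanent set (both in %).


Elongation at break = (49 - 33) / 33 x 100 = 48.5%
Permanent set = (36.4 - 33) / 33 x 100 = 10.3%


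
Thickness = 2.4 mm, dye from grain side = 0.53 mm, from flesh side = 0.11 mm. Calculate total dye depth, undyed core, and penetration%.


Total dyed = 0.64 mm
Undyed core = 1.76 mm
Penetration = 26.7%

Total dyed = 0.53 + 0.11 = 0.64 mm
Undyed core = 2.4 - 0.64 = 1.76 mm
Penetration = 0.64 / 2.4 x 100 = 26.7%


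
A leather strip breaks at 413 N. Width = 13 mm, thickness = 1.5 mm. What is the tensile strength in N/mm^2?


21.18 N/mm^2

Cross-sectional area = 13 x 1.5 = 19.5 mm^2
Tensile strength = 413 / 19.5 = 21.18 N/mm^2


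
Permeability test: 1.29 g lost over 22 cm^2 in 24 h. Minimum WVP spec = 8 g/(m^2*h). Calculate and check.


WVP = 24.43 g/(m^2*h)
Meets specification: Yes

WVP = 1.29 / (22 x 24) x 10000 = 24.43 g/(m^2*h)
Minimum: 8 g/(m^2*h)
Meets spec: Yes


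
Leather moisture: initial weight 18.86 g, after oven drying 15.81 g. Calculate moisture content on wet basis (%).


16.2%


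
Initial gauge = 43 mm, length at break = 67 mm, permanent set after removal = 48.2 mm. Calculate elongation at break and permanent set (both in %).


Elongation at break = 55.8%
Permanent set = 12.1%


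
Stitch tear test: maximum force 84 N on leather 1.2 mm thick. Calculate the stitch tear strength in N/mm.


70.0 N/mm

Stitch tear strength = force / thickness
STS = 84 / 1.2 = 70.0 N/mm


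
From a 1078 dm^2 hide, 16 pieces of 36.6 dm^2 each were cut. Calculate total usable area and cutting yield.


Usable area = 585.6 dm^2
Yield = 54.3%


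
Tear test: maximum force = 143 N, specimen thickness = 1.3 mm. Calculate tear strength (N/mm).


110.0 N/mm


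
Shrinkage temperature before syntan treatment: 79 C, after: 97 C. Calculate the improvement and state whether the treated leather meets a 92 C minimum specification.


Improvement = 18 C
Meets 92 C spec: Yes

Improvement = 97 - 79 = 18 C
Spec check: 97 C >= 92 C? Yes


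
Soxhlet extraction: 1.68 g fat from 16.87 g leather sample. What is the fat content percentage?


Fat content = 1.68 / 16.87 x 100
Fat = 10.0%


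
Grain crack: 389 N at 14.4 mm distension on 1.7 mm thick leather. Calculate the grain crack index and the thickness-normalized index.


Crack index = 27.0 N/mm
Normalized index = 15.9 N/mm per mm

Crack index = 389 / 14.4 = 27.0 N/mm
Normalized = 27.0 / 1.7 = 15.9 N/mm per mm


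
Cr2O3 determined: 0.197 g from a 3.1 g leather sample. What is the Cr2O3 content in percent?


Cr2O3% = 0.197 / 3.1 x 100
Cr2O3% = 6.35%


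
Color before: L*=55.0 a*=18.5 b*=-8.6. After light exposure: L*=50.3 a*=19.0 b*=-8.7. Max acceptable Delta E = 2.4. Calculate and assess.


dL = -4.7, da = 0.5, db = -0.1
dE = sqrt((-4.7)^2 + (0.5)^2 + (-0.1)^2) = 4.73
Max = 2.4
Passes: No


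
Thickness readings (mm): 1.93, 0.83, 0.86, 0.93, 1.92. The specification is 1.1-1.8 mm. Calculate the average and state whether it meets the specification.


Average = 1.29 mm
Within specification: Yes

Sum = 6.47
Average = 6.47 / 5 = 1.29 mm
Specification range: 1.1 to 1.8 mm
Within spec: Yes


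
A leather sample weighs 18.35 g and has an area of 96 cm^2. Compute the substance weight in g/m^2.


Substance weight = mass / area x 10000
SW = 18.35 / 96 x 10000
SW = 1911.5 g/m^2


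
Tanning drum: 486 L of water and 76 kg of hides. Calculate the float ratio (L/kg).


6.4

Float ratio = water / hide weight
Ratio = 486 / 76 = 6.4


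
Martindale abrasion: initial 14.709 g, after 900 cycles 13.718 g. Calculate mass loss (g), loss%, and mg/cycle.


Mass loss = 0.991 g
Loss = 6.74%
Rate = 1.101 mg/cycle


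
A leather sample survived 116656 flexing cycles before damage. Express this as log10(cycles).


log10(116656) = 5.07


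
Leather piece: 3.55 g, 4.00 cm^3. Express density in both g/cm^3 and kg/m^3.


Density = 3.55 / 4.00 = 0.888 g/cm^3
Convert: 0.888 x 1000 = 888 kg/m^3


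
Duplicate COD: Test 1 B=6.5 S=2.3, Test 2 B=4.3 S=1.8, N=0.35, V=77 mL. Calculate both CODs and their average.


COD1 = (6.5 - 2.3) x 0.35 x 8000 / 77 = 152.7 mg/L
COD2 = (4.3 - 1.8) x 0.35 x 8000 / 77 = 90.9 mg/L
Average = (152.7 + 90.9) / 2 = 121.8 mg/L


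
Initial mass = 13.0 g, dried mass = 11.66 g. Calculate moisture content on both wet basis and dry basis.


Moisture lost = 13.0 - 11.66 = 1.34 g
Wet basis MC = 1.34 / 13.0 x 100 = 10.3%
Dry basis MC = 1.34 / 11.66 x 100 = 11.5%


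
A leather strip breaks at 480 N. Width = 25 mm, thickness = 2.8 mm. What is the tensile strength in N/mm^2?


6.86 N/mm^2


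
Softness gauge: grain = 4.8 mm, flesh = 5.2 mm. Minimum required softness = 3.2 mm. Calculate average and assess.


Average = (4.8 + 5.2) / 2 = 5.00 mm
Minimum = 3.2 mm
Meets requirement: Yes


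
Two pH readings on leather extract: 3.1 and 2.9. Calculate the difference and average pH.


Difference = |3.1 - 2.9| = 0.2
Average = (3.1 + 2.9) / 2 = 3.00


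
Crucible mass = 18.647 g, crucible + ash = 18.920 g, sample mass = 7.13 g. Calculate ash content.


Ash mass = 18.920 - 18.647 = 0.273 g
Ash% = 0.273 / 7.13 x 100 = 3.83%


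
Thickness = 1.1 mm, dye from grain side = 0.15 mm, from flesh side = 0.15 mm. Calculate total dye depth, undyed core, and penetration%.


Total dyed = 0.15 + 0.15 = 0.30 mm
Undyed core = 1.1 - 0.30 = 0.80 mm
Penetration = 0.30 / 1.1 x 100 = 27.3%


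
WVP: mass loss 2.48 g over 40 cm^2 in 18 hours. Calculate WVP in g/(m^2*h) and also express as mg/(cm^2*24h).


WVP = 34.44 g/(m^2*h)
Daily rate = 82.67 mg/(cm^2*24h)

WVP = 2.48 / (40 x 18) x 10000 = 34.44 g/(m^2*h)
Mass loss in mg = 2.48 x 1000 = 2480 mg
Per cm^2 per 24h in mg: 2480 x 24 / (40 x 18) = 59520 / 720 = 82.67 mg/(cm^2*24h)


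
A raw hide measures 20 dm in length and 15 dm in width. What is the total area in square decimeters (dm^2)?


Area = length x width
Area = 20 x 15 = 300 dm^2


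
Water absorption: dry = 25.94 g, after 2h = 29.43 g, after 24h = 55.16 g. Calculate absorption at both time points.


WA (2h) = (29.43 - 25.94) / 25.94 x 100 = 13.5%
WA (24h) = (55.16 - 25.94) / 25.94 x 100 = 112.6%


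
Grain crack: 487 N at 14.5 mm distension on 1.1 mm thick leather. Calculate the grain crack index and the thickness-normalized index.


Crack index = 33.6 N/mm
Normalized index = 30.5 N/mm per mm


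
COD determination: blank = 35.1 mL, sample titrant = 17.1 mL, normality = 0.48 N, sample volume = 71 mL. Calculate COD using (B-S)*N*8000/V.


COD = (35.1 - 17.1) x 0.48 x 8000 / 71
COD = 18.0 x 0.48 x 8000 / 71
COD = 973.5 mg/L


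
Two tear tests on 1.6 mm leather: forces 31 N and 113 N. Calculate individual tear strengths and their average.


Tear 1 = 19.4 N/mm
Tear 2 = 70.6 N/mm
Average = 45.0 N/mm


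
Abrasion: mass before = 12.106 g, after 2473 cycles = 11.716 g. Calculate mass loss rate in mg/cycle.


0.158 mg/cycle


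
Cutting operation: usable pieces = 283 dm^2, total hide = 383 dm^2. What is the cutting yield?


Yield = usable / total x 100
Yield = 283 / 383 x 100 = 73.9%


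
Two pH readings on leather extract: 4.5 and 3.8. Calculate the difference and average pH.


Difference = 0.7
Average pH = 4.15

Difference = |4.5 - 3.8| = 0.7
Average = (4.5 + 3.8) / 2 = 4.15


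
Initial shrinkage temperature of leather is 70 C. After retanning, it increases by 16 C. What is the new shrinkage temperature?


86 C

New Ts = 70 + 16 = 86 C


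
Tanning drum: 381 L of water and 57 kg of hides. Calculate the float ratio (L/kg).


6.7


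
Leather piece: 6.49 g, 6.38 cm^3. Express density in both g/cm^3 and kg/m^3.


Density = 6.49 / 6.38 = 1.017 g/cm^3
Convert: 1.017 x 1000 = 1017 kg/m^3


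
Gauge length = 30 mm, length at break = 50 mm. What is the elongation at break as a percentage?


66.7%

Extension = 50 - 30 = 20 mm
Elongation = 20 / 30 x 100 = 66.7%
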